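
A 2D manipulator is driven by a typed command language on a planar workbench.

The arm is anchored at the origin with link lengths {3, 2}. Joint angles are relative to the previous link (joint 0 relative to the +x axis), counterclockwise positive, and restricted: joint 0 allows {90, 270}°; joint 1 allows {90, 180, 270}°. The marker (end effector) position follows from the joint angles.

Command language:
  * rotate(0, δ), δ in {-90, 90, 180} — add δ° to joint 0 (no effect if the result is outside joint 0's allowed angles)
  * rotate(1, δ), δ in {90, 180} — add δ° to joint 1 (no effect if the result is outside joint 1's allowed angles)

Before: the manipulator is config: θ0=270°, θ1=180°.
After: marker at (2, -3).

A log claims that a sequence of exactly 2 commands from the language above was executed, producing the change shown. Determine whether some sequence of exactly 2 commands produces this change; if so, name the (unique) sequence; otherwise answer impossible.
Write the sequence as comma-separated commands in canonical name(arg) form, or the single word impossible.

rotate(1, 90), rotate(1, 180)

key: order matters: swapping rotate(1, 90) and rotate(1, 180) lands elsewhere
t0: config: θ0=270°, θ1=180°
1. rotate(1, 90) → config: θ0=270°, θ1=270°
2. rotate(1, 180) → config: θ0=270°, θ1=90°
all 25 alternatives checked — unique.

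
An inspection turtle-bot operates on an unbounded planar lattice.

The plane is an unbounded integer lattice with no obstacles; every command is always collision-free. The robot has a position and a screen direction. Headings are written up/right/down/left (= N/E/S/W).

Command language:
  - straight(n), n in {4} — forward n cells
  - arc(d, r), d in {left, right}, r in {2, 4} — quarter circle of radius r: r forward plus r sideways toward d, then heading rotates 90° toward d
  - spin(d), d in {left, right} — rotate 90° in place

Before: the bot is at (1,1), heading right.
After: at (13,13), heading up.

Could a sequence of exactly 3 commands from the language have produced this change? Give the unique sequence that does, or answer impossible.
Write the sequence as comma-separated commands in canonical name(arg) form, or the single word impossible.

key: cell and facing (now N) both changed — the 3 commands mix motion and turning
begin: at (1,1), heading right
t=1 arc(left, 4) ⇒ at (5,5), heading up
t=2 arc(right, 4) ⇒ at (9,9), heading right
t=3 arc(left, 4) ⇒ at (13,13), heading up
uniquely the one of 343 3-step routes that fits.

arc(left, 4), arc(right, 4), arc(left, 4)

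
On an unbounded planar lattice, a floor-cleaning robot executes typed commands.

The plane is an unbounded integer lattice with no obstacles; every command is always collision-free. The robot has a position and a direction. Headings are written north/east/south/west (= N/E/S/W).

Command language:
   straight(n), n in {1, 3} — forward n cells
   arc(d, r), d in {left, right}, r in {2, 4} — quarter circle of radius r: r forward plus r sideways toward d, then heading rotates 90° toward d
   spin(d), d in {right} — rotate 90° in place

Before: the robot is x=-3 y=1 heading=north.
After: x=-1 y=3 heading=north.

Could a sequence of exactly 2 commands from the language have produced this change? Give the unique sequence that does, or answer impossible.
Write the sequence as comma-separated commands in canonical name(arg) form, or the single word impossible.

spin(right), arc(left, 2)

key: running arc(left, 2) before spin(right) would end elsewhere — order is forced
start: x=-3 y=1 heading=north
t=1 spin(right) ⇒ x=-3 y=1 heading=east
t=2 arc(left, 2) ⇒ x=-1 y=3 heading=north
all 49 alternatives checked — unique.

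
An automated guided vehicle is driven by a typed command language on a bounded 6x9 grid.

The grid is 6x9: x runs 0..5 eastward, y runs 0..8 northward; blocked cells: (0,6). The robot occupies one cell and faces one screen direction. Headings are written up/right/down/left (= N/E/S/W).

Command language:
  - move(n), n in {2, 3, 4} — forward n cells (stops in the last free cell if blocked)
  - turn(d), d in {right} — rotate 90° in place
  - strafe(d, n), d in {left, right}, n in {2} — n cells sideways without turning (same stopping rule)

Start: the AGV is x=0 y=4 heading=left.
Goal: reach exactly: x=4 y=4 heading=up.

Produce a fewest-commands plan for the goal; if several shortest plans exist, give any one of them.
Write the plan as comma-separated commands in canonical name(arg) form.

from: x=0 y=4 heading=left
step 1 (turn(right)): x=0 y=4 heading=up
step 2 (strafe(right, 2)): x=2 y=4 heading=up
step 3 (strafe(right, 2)): x=4 y=4 heading=up
minimal: 3 command(s), checked below 3.

turn(right), strafe(right, 2), strafe(right, 2)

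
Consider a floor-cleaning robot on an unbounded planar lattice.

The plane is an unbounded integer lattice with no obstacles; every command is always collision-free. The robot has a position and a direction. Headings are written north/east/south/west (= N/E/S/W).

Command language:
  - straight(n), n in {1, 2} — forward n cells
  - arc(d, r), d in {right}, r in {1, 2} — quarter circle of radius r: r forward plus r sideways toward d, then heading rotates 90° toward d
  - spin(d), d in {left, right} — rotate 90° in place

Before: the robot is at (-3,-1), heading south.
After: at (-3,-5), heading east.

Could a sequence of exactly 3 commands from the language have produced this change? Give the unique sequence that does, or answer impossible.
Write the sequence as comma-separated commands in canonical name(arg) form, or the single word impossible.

straight(2), straight(2), spin(left)

key: cell and facing (now E) both changed — the 3 commands mix motion and turning
t0: at (-3,-1), heading south
[1] after straight(2): at (-3,-3), heading south
[2] after straight(2): at (-3,-5), heading south
[3] after spin(left): at (-3,-5), heading east
uniquely the one of 216 3-step routes that fits.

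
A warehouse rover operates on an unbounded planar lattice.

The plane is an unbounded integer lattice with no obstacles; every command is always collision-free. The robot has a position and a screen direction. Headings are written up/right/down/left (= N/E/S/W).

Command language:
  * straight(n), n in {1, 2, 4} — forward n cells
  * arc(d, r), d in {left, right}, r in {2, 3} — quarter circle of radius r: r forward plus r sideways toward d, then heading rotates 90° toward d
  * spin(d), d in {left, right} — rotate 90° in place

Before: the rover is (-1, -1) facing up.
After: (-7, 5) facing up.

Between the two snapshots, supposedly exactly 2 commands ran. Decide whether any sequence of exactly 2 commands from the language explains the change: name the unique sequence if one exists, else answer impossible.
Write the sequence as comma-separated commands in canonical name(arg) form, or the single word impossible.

arc(left, 3), arc(right, 3)

key: still facing N at the end — net rotation zero over 2 steps
start: (-1, -1) facing up
[1] after arc(left, 3): (-4, 2) facing left
[2] after arc(right, 3): (-7, 5) facing up
uniquely the one of 81 2-step routes that fits.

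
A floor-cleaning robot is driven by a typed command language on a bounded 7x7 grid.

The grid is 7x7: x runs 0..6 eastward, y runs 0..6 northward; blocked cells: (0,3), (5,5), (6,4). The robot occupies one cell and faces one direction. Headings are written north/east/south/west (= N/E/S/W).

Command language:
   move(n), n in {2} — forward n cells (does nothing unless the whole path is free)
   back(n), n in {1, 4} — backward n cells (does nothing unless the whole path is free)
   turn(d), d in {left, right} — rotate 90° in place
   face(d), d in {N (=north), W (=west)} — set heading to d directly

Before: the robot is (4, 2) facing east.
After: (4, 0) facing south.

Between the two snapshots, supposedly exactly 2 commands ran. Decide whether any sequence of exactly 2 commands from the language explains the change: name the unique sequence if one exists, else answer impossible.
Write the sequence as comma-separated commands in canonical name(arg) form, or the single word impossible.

key: order matters: swapping turn(right) and move(2) lands elsewhere
from: (4, 2) facing east
[1] after turn(right): (4, 2) facing south
[2] after move(2): (4, 0) facing south
all 49 alternatives checked — unique.

turn(right), move(2)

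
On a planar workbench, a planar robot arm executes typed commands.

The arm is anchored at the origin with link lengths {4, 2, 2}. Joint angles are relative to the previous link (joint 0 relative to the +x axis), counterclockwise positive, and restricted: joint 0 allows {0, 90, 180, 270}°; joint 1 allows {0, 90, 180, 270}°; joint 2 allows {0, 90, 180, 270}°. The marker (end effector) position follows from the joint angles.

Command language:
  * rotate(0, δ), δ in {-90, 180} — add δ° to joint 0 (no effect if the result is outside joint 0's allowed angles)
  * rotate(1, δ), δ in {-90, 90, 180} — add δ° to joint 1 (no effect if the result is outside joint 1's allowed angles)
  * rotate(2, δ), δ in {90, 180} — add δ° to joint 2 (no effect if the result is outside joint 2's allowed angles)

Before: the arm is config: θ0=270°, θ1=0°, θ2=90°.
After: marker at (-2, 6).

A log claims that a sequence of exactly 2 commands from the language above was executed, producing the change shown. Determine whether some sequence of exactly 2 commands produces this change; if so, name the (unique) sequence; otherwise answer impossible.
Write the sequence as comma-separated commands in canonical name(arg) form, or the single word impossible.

t0: config: θ0=270°, θ1=0°, θ2=90°
[1] after rotate(0, -90): config: θ0=180°, θ1=0°, θ2=90°
[2] after rotate(0, -90): config: θ0=90°, θ1=0°, θ2=90°
uniquely the one of 49 2-step routes that fits.

rotate(0, -90), rotate(0, -90)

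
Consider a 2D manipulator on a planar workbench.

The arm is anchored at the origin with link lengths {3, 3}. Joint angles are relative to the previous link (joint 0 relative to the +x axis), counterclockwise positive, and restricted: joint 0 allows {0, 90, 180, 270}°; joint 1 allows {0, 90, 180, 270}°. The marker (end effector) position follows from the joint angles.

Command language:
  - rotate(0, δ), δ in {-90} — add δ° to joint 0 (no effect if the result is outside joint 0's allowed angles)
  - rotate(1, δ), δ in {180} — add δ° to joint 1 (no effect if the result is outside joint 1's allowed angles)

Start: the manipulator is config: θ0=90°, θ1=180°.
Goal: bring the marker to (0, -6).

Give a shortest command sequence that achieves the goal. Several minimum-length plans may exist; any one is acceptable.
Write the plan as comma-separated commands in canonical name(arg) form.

start: config: θ0=90°, θ1=180°
1. rotate(1, 180) → config: θ0=90°, θ1=0°
2. rotate(0, -90) → config: θ0=0°, θ1=0°
3. rotate(0, -90) → config: θ0=270°, θ1=0°
nothing shorter than 3 reaches the goal.

rotate(1, 180), rotate(0, -90), rotate(0, -90)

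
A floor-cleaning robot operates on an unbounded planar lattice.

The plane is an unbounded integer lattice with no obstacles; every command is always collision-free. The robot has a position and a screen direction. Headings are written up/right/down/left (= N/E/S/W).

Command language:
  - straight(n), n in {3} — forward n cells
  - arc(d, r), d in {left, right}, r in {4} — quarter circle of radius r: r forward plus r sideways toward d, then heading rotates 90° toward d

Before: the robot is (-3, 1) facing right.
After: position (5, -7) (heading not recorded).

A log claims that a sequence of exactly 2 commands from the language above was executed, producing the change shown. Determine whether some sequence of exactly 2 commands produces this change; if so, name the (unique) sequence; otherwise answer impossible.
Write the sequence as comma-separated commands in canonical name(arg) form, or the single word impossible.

key: running arc(left, 4) before arc(right, 4) would end elsewhere — order is forced
begin: (-3, 1) facing right
t=1 arc(right, 4) ⇒ (1, -3) facing down
t=2 arc(left, 4) ⇒ (5, -7) facing right
no rival 2-sequence matches.

arc(right, 4), arc(left, 4)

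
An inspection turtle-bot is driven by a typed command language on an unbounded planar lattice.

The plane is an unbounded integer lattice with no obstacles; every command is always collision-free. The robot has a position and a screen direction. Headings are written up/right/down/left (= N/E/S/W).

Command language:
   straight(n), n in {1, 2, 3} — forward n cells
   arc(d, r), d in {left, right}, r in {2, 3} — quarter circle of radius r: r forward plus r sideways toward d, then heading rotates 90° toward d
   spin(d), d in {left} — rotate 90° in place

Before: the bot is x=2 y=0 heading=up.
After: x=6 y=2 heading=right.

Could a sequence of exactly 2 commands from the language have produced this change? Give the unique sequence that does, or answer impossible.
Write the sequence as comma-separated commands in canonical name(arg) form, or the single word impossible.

arc(right, 2), straight(2)

key: running straight(2) before arc(right, 2) would end elsewhere — order is forced
start: x=2 y=0 heading=up
step 1 (arc(right, 2)): x=4 y=2 heading=right
step 2 (straight(2)): x=6 y=2 heading=right
all 64 alternatives checked — unique.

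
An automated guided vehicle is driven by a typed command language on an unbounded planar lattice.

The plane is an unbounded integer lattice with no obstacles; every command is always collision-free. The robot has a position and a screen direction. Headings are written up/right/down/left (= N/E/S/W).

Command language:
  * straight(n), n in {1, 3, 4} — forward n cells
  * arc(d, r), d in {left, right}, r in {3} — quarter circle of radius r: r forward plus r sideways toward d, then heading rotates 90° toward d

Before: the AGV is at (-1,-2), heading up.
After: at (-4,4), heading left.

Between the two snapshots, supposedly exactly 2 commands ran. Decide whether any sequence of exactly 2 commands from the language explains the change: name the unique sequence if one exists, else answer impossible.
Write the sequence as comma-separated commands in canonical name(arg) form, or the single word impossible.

straight(3), arc(left, 3)

key: order matters: swapping straight(3) and arc(left, 3) lands elsewhere
t0: at (-1,-2), heading up
step 1 (straight(3)): at (-1,1), heading up
step 2 (arc(left, 3)): at (-4,4), heading left
no other 2-command option fits: unique.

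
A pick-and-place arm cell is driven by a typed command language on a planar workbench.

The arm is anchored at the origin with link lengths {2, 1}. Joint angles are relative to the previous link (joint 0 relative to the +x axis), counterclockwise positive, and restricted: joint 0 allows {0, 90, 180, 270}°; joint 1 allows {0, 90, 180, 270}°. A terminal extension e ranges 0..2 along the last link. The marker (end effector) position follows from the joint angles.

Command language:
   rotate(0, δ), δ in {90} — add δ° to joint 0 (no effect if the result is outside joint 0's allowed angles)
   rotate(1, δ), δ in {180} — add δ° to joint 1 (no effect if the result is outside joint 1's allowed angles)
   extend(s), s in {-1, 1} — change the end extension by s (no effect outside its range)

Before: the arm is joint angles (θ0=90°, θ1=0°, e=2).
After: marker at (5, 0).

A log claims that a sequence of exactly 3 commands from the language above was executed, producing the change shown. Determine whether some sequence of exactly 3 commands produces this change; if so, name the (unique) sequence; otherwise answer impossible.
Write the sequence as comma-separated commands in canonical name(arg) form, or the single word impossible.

rotate(0, 90), rotate(0, 90), rotate(0, 90)

t0: joint angles (θ0=90°, θ1=0°, e=2)
1. rotate(0, 90) → joint angles (θ0=180°, θ1=0°, e=2)
2. rotate(0, 90) → joint angles (θ0=270°, θ1=0°, e=2)
3. rotate(0, 90) → joint angles (θ0=0°, θ1=0°, e=2)
all 64 alternatives checked — unique.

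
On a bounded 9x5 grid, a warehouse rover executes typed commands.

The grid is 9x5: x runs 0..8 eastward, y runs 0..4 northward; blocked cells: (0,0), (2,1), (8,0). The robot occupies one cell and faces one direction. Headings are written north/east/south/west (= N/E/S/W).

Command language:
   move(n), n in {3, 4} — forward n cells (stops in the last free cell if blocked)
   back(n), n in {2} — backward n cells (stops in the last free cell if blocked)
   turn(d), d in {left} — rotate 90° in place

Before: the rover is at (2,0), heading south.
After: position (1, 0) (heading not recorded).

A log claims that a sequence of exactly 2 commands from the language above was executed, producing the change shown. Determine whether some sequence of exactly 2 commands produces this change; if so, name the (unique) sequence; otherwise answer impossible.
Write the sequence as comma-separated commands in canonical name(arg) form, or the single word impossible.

key: running back(2) before turn(left) would end elsewhere — order is forced
from: at (2,0), heading south
[1] after turn(left): at (2,0), heading east
[2] after back(2): at (1,0), heading east
all 16 alternatives checked — unique.

turn(left), back(2)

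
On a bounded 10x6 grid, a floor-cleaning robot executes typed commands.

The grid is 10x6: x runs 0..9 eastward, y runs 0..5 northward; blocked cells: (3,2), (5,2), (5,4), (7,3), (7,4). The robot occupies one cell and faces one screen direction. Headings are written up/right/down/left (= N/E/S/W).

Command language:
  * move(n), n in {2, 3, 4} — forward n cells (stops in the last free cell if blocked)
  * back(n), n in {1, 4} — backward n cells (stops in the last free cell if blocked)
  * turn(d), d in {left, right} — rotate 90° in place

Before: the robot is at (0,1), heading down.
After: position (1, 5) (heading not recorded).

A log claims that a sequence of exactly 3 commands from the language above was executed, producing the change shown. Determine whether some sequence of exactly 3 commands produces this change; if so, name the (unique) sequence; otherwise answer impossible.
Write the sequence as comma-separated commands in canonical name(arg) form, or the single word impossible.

back(4), turn(right), back(1)

key: running back(1) before back(4) would end elsewhere — order is forced
initial: at (0,1), heading down
[1] after back(4): at (0,5), heading down
[2] after turn(right): at (0,5), heading left
[3] after back(1): at (1,5), heading left
all 343 alternatives checked — unique.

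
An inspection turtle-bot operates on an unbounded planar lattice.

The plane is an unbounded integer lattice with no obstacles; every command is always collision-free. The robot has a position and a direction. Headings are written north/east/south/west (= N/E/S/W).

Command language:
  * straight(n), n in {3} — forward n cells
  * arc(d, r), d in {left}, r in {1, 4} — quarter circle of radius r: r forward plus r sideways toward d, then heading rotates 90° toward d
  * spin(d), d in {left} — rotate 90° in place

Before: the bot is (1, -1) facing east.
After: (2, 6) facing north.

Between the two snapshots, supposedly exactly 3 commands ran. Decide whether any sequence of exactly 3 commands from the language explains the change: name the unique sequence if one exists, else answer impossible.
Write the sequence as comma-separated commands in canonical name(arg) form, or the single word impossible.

key: position moved to (2,6) AND the heading swung to N — translation plus rotation needed
from: (1, -1) facing east
step 1 (arc(left, 1)): (2, 0) facing north
step 2 (straight(3)): (2, 3) facing north
step 3 (straight(3)): (2, 6) facing north
no other 3-command option fits: unique.

arc(left, 1), straight(3), straight(3)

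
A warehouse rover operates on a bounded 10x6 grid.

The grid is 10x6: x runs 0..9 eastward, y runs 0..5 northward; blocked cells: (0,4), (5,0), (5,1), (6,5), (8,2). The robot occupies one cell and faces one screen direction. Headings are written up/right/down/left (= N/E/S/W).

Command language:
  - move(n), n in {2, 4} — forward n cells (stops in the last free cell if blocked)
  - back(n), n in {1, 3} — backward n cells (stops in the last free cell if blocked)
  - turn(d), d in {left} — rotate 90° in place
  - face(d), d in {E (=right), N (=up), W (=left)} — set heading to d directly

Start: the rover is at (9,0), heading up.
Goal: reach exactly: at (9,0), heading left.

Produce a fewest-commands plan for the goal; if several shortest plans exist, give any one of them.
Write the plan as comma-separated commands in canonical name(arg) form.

turn(left)

from: at (9,0), heading up
t=1 turn(left) ⇒ at (9,0), heading left
nothing shorter than 1 reaches the goal.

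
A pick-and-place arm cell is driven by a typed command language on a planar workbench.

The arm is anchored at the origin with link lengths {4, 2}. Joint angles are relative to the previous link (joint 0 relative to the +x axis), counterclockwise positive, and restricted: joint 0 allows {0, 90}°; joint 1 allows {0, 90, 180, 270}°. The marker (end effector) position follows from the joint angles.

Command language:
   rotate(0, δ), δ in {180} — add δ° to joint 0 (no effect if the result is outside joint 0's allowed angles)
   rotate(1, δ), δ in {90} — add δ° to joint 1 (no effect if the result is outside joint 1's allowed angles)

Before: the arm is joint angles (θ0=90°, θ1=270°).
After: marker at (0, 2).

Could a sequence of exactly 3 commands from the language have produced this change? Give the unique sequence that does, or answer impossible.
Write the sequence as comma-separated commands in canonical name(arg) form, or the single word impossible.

t0: joint angles (θ0=90°, θ1=270°)
step 1 (rotate(1, 90)): joint angles (θ0=90°, θ1=0°)
step 2 (rotate(1, 90)): joint angles (θ0=90°, θ1=90°)
step 3 (rotate(1, 90)): joint angles (θ0=90°, θ1=180°)
no rival 3-sequence matches.

rotate(1, 90), rotate(1, 90), rotate(1, 90)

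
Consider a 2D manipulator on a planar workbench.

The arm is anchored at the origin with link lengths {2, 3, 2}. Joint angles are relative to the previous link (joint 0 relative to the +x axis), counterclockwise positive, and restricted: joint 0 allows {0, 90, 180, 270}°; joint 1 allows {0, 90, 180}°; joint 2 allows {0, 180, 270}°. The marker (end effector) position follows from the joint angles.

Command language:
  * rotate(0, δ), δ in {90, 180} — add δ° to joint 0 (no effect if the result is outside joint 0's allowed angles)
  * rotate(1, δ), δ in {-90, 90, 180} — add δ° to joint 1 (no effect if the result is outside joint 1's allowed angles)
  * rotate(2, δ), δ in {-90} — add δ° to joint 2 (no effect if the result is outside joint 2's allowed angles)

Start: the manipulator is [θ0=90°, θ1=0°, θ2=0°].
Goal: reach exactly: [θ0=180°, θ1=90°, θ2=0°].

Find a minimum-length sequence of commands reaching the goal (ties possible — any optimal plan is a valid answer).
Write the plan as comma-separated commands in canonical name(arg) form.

rotate(0, 90), rotate(1, 90)

start: [θ0=90°, θ1=0°, θ2=0°]
[1] after rotate(0, 90): [θ0=180°, θ1=0°, θ2=0°]
[2] after rotate(1, 90): [θ0=180°, θ1=90°, θ2=0°]
minimal: 2 command(s), checked below 2.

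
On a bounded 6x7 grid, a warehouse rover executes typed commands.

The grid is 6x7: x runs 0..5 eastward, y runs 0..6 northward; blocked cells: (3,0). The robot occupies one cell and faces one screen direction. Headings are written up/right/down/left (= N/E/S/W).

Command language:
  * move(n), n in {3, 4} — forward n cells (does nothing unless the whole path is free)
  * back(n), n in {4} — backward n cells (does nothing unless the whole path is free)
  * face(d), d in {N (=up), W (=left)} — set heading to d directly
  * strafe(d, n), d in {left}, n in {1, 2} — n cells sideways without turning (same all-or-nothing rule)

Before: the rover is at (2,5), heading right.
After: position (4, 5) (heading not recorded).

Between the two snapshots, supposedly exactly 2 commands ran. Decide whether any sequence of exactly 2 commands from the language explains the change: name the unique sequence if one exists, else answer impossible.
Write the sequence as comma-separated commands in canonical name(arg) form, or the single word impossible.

impossible

all 49 sequences checked — none match.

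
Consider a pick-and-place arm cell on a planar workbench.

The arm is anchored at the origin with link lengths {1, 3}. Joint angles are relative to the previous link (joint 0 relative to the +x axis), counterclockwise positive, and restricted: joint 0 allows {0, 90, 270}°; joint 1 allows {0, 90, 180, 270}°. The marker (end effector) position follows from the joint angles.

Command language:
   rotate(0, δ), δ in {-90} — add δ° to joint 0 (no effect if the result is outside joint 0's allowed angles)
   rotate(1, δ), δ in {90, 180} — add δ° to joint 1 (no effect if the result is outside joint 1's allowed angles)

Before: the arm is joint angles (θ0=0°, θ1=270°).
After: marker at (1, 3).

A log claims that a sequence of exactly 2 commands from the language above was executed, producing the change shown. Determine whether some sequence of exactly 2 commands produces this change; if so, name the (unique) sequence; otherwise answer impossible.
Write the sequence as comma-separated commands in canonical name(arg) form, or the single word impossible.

rotate(1, 90), rotate(1, 90)

from: joint angles (θ0=0°, θ1=270°)
[1] after rotate(1, 90): joint angles (θ0=0°, θ1=0°)
[2] after rotate(1, 90): joint angles (θ0=0°, θ1=90°)
uniquely the one of 9 2-step routes that fits.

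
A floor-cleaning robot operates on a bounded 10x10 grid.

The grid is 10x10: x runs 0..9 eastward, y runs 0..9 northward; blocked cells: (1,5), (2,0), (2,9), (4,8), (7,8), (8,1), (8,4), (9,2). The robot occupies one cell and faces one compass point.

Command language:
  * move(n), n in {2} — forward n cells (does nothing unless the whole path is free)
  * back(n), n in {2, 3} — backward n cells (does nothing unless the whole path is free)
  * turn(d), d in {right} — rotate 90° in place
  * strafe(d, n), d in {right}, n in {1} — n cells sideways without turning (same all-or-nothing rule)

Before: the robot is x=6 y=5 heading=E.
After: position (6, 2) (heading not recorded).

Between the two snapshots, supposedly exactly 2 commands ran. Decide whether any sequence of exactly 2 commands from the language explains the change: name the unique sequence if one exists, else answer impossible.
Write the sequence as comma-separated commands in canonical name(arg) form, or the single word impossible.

impossible

all 25 sequences checked — none match.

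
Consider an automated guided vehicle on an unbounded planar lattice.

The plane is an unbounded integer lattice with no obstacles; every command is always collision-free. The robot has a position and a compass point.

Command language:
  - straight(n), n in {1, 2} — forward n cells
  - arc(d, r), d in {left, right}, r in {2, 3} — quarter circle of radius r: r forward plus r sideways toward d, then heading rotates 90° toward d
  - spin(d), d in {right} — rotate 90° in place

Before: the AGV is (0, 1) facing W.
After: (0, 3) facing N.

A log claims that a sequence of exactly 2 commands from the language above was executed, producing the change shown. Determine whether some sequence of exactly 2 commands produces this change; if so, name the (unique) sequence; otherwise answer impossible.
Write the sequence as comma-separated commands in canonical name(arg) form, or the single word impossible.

spin(right), straight(2)

key: cell and facing (now N) both changed — the 2 commands mix motion and turning
from: (0, 1) facing W
[1] after spin(right): (0, 1) facing N
[2] after straight(2): (0, 3) facing N
no rival 2-sequence matches.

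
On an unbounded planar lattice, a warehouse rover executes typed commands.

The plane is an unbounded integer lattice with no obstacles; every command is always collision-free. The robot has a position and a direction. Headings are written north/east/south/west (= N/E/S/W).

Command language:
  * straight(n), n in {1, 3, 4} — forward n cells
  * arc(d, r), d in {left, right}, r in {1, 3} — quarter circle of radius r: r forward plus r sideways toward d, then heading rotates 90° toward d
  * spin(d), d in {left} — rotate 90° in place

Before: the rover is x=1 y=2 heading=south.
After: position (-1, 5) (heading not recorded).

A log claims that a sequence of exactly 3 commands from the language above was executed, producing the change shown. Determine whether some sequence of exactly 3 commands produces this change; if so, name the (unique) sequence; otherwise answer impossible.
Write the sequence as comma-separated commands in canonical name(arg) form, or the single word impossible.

key: order matters: swapping arc(right, 1) and straight(3) lands elsewhere
begin: x=1 y=2 heading=south
[1] after arc(right, 1): x=0 y=1 heading=west
[2] after arc(right, 1): x=-1 y=2 heading=north
[3] after straight(3): x=-1 y=5 heading=north
uniquely the one of 512 3-step routes that fits.

arc(right, 1), arc(right, 1), straight(3)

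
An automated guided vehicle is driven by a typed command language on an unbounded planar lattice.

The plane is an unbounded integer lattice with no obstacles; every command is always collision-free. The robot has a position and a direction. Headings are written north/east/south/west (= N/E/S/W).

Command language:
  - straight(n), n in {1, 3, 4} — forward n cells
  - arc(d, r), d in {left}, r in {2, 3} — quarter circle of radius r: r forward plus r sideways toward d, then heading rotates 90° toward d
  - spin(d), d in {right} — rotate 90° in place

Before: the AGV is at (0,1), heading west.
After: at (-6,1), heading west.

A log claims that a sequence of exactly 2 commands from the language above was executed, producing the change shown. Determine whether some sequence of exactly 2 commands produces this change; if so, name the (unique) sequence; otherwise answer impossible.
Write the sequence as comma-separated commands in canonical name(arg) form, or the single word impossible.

straight(3), straight(3)

key: heading stays W — no command in the sequence turns
from: at (0,1), heading west
[1] after straight(3): at (-3,1), heading west
[2] after straight(3): at (-6,1), heading west
no other 2-command option fits: unique.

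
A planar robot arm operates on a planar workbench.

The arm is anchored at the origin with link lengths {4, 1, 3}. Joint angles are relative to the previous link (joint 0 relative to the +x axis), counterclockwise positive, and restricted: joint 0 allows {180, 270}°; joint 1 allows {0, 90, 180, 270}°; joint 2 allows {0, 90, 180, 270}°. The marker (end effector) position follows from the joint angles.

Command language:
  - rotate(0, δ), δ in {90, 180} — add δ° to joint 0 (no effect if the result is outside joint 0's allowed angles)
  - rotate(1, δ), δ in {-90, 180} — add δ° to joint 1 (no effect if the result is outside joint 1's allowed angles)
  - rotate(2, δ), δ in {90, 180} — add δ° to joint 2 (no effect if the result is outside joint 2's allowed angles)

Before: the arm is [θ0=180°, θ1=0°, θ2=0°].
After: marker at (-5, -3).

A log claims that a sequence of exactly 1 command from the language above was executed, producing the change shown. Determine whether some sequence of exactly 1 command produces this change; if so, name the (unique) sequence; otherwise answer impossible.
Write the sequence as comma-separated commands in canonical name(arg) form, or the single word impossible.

begin: [θ0=180°, θ1=0°, θ2=0°]
step 1 (rotate(2, 90)): [θ0=180°, θ1=0°, θ2=90°]
no other 1-command option fits: unique.

rotate(2, 90)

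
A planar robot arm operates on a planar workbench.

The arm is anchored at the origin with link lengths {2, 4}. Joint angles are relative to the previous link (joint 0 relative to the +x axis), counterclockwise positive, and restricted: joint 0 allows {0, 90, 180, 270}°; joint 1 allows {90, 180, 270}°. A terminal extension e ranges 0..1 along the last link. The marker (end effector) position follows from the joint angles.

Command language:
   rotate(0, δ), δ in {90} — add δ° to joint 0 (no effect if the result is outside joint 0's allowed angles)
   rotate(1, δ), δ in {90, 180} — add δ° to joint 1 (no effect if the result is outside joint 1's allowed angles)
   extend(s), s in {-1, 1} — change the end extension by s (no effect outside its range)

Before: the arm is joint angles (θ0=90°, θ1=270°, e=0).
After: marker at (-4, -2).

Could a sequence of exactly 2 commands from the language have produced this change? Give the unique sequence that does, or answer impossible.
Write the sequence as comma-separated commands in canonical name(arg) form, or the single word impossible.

start: joint angles (θ0=90°, θ1=270°, e=0)
1. rotate(0, 90) → joint angles (θ0=180°, θ1=270°, e=0)
2. rotate(0, 90) → joint angles (θ0=270°, θ1=270°, e=0)
no other 2-command option fits: unique.

rotate(0, 90), rotate(0, 90)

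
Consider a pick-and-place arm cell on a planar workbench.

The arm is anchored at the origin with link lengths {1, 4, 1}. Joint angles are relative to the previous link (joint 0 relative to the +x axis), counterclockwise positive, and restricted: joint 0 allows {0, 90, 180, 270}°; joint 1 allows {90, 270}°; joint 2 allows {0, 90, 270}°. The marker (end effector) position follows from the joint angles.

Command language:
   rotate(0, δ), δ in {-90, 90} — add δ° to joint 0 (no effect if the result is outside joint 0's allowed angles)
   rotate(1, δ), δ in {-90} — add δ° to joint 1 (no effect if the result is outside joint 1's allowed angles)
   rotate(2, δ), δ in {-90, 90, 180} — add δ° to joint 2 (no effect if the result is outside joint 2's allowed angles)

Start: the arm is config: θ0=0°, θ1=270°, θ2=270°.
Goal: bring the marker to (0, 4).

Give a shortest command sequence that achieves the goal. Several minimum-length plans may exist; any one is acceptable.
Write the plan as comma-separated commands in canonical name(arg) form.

rotate(0, -90), rotate(0, -90)

from: config: θ0=0°, θ1=270°, θ2=270°
t=1 rotate(0, -90) ⇒ config: θ0=270°, θ1=270°, θ2=270°
t=2 rotate(0, -90) ⇒ config: θ0=180°, θ1=270°, θ2=270°
nothing shorter than 2 reaches the goal.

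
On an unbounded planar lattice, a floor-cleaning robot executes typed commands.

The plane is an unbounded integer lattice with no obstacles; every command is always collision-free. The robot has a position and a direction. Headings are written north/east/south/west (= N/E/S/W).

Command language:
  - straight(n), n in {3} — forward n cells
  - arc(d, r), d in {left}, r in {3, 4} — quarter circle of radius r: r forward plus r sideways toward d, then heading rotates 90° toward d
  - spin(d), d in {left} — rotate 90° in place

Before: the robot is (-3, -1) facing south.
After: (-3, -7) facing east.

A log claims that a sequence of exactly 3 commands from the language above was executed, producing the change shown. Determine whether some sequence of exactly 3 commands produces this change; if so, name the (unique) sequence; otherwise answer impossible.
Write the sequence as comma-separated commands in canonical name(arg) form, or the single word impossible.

key: cell and facing (now E) both changed — the 3 commands mix motion and turning
initial: (-3, -1) facing south
[1] after straight(3): (-3, -4) facing south
[2] after straight(3): (-3, -7) facing south
[3] after spin(left): (-3, -7) facing east
all 64 alternatives checked — unique.

straight(3), straight(3), spin(left)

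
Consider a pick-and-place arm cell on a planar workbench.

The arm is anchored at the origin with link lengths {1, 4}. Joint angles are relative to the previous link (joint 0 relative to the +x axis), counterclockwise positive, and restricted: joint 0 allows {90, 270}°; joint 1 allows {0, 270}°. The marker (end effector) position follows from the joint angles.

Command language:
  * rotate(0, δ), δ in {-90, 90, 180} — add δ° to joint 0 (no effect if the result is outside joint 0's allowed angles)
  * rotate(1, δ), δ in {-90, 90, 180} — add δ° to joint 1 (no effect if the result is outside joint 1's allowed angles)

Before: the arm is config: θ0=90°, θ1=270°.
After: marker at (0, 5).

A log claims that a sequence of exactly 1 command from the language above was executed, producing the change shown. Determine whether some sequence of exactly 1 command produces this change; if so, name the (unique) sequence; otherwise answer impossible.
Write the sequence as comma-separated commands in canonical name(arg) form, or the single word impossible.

rotate(1, 90)

initial: config: θ0=90°, θ1=270°
1. rotate(1, 90) → config: θ0=90°, θ1=0°
no other 1-command option fits: unique.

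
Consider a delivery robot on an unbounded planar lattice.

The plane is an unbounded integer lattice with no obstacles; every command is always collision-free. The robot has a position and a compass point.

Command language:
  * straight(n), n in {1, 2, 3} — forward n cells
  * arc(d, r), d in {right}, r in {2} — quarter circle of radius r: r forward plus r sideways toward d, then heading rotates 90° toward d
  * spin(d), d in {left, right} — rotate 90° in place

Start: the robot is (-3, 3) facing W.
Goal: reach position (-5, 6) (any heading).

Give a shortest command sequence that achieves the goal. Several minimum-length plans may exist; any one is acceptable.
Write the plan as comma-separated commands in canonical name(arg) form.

arc(right, 2), straight(1)

start: (-3, 3) facing W
step 1 (arc(right, 2)): (-5, 5) facing N
step 2 (straight(1)): (-5, 6) facing N
minimal: 2 command(s), checked below 2.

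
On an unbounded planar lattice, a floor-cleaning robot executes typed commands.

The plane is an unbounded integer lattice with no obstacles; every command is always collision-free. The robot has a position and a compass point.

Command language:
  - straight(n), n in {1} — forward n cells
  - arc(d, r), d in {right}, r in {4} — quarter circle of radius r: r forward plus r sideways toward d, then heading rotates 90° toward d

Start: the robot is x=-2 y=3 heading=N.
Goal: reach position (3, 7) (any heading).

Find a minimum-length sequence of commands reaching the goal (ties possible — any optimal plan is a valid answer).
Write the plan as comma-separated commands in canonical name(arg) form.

from: x=-2 y=3 heading=N
[1] after arc(right, 4): x=2 y=7 heading=E
[2] after straight(1): x=3 y=7 heading=E
nothing shorter than 2 reaches the goal.

arc(right, 4), straight(1)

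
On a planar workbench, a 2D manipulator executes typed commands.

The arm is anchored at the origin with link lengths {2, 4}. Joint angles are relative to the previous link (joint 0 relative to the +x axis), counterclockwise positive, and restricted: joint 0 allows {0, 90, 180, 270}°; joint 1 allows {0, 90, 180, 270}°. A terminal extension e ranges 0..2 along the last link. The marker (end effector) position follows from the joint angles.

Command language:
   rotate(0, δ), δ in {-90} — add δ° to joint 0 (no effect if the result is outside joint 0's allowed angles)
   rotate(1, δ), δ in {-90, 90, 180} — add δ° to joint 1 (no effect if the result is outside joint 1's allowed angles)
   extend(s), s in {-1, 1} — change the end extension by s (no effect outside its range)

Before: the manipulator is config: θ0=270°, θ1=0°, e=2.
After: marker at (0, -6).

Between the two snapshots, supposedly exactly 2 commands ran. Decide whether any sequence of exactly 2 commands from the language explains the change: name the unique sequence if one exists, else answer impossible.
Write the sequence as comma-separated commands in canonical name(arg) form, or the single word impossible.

t0: config: θ0=270°, θ1=0°, e=2
[1] after extend(-1): config: θ0=270°, θ1=0°, e=1
[2] after extend(-1): config: θ0=270°, θ1=0°, e=0
uniquely the one of 36 2-step routes that fits.

extend(-1), extend(-1)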